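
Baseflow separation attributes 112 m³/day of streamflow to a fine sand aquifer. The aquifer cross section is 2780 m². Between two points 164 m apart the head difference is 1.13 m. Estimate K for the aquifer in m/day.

Hydraulic gradient i = Δh / L = 1.13 / 164 = 0.006890.
From Q = K·A·i, K = Q / (A·i) = 112 / (2780 × 0.006890) = 5.847 m/day.

5.85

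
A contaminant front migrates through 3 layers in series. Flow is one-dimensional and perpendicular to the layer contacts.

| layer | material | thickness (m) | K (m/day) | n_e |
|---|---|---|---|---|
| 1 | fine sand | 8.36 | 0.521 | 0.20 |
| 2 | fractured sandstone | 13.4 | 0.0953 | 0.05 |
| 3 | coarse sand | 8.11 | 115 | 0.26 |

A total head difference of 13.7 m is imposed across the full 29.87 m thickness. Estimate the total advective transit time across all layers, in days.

50.9

With flow normal to the layers, continuity requires the same specific discharge q through every layer.
Σ(b_i/K_i) = 8.36/0.521 + 13.4/0.0953 + 8.11/115 = 156.7 d.
q = Δh / Σ(b_i/K_i) = 13.7 / 156.7 = 0.08741 m/day.
In each layer the seepage velocity is v_i = q/n_i, so the layer transit time is t_i = b_i·n_i / q:
  layer 1 (fine sand): t_1 = 8.36 × 0.20 / 0.08741 = 19.13 d
  layer 2 (fractured sandstone): t_2 = 13.4 × 0.05 / 0.08741 = 7.665 d
  layer 3 (coarse sand): t_3 = 8.11 × 0.26 / 0.08741 = 24.12 d
Total t = Σ t_i = 50.91 days.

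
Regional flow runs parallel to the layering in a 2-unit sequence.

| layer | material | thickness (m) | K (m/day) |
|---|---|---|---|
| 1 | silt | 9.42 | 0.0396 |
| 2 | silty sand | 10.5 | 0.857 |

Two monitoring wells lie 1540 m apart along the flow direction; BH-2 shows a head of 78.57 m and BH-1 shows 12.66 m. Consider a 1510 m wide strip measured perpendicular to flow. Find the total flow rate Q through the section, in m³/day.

Flow is parallel to layering, so each bed carries its own Darcy discharge and the transmissivities add.
Σ(K_i·b_i) = 0.0396×9.42 + 0.857×10.5 = 9.372 m²/day.
Hydraulic gradient i = (78.57 − 12.66) / 1540 = 65.91 / 1540 = 0.04280.
Q = Σ(K_i·b_i) · W · i = 9.372 × 1510 × 0.04280 = 605.6 m³/day.

606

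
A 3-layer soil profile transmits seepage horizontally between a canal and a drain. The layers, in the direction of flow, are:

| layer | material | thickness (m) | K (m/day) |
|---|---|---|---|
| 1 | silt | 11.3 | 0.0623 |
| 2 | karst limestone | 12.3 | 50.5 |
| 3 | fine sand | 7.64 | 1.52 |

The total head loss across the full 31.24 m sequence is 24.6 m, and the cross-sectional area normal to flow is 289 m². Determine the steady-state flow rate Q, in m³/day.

38.1

Flow is perpendicular to layering, so the layers act in series and the equivalent K is the thickness-weighted harmonic mean.
Total thickness L = 11.3 + 12.3 + 7.64 = 31.24 m.
Σ(b_i/K_i) = 11.3/0.0623 + 12.3/50.5 + 7.64/1.52 = 186.7 d.
K_eq = L / Σ(b_i/K_i) = 31.24 / 186.7 = 0.1674 m/day.
Q = K_eq · A · (Δh/L) = 0.1674 × 289 × (24.6/31.24) = 38.09 m³/day.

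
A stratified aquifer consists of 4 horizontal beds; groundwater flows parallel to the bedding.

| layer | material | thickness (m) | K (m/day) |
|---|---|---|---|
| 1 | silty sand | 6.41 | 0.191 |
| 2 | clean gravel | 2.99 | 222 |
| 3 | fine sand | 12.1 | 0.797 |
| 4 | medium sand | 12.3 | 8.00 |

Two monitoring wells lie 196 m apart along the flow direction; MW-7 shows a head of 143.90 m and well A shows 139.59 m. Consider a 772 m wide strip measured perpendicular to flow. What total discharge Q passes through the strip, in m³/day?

13100

Flow is parallel to layering, so each bed carries its own Darcy discharge and the transmissivities add.
Σ(K_i·b_i) = 0.191×6.41 + 222×2.99 + 0.797×12.1 + 8.00×12.3 = 773.0 m²/day.
Hydraulic gradient i = (143.90 − 139.59) / 196 = 4.31 / 196 = 0.02199.
Q = Σ(K_i·b_i) · W · i = 773.0 × 772 × 0.02199 = 13123 m³/day.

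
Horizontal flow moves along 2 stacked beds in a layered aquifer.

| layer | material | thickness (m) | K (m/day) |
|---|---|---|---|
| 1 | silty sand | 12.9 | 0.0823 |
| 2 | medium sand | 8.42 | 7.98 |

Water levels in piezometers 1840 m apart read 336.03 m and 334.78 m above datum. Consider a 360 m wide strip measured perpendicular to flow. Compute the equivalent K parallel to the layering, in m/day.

3.20

Flow is parallel to layering, so each bed carries its own Darcy discharge and the transmissivities add.
Σ(K_i·b_i) = 0.0823×12.9 + 7.98×8.42 = 68.25 m²/day.
Total thickness b = 21.32 m, so K_eq = Σ(K_i·b_i)/b = 3.201 m/day.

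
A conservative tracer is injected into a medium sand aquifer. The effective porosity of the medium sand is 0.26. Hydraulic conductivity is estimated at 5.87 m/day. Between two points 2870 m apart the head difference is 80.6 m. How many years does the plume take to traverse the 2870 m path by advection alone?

12.4

Hydraulic gradient i = Δh / L = 80.6 / 2870 = 0.02808.
Darcy flux q = K · i = 5.870 × 0.02808 = 0.1649 m/day.
Seepage velocity v = q / n_e = 0.1649 / 0.26 = 0.6340 m/day.
Travel time t = L / v = 2870 / 0.6340 = 4527 days = 12.39 years.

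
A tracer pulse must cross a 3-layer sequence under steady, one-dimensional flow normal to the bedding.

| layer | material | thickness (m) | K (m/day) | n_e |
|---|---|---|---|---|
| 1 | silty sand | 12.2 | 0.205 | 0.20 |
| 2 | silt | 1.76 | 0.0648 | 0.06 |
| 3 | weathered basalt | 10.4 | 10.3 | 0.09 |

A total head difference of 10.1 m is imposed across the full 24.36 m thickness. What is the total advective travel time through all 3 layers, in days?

30.2

With flow normal to the layers, continuity requires the same specific discharge q through every layer.
Σ(b_i/K_i) = 12.2/0.205 + 1.76/0.0648 + 10.4/10.3 = 87.68 d.
q = Δh / Σ(b_i/K_i) = 10.1 / 87.68 = 0.1152 m/day.
In each layer the seepage velocity is v_i = q/n_i, so the layer transit time is t_i = b_i·n_i / q:
  layer 1 (silty sand): t_1 = 12.2 × 0.20 / 0.1152 = 21.18 d
  layer 2 (silt): t_2 = 1.76 × 0.06 / 0.1152 = 0.9168 d
  layer 3 (weathered basalt): t_3 = 10.4 × 0.09 / 0.1152 = 8.126 d
Total t = Σ t_i = 30.23 days.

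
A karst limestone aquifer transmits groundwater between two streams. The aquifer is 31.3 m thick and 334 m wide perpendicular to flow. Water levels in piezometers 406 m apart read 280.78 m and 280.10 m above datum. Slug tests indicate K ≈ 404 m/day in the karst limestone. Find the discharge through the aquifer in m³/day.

Cross-sectional area A = 334 × 31.3 = 10454 m².
Hydraulic gradient i = (280.78 − 280.10) / 406 = 0.68 / 406 = 0.001675.
Darcy's law: Q = K · A · i = 404.0 × 10454 × 0.001675 = 7074 m³/day.

7070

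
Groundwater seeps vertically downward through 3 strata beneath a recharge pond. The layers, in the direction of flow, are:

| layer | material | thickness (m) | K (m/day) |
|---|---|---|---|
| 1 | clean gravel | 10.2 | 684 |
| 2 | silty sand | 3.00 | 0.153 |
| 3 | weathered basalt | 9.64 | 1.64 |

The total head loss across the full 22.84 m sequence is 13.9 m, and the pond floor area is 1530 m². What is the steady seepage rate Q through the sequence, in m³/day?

Flow is perpendicular to layering, so the layers act in series and the equivalent K is the thickness-weighted harmonic mean.
Total thickness L = 10.2 + 3.00 + 9.64 = 22.84 m.
Σ(b_i/K_i) = 10.2/684 + 3.00/0.153 + 9.64/1.64 = 25.50 d.
K_eq = L / Σ(b_i/K_i) = 22.84 / 25.50 = 0.8957 m/day.
Q = K_eq · A · (Δh/L) = 0.8957 × 1530 × (13.9/22.84) = 834.0 m³/day.

834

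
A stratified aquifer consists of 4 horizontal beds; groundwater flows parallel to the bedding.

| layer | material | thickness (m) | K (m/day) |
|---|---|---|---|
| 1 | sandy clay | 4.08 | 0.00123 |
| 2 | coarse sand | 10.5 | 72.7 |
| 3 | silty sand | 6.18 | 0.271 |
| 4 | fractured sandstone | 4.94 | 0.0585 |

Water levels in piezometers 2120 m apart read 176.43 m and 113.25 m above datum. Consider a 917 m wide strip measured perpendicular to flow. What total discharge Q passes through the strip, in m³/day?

20900

Flow is parallel to layering, so each bed carries its own Darcy discharge and the transmissivities add.
Σ(K_i·b_i) = 0.00123×4.08 + 72.7×10.5 + 0.271×6.18 + 0.0585×4.94 = 765.3 m²/day.
Hydraulic gradient i = (176.43 − 113.25) / 2120 = 63.18 / 2120 = 0.02980.
Q = Σ(K_i·b_i) · W · i = 765.3 × 917 × 0.02980 = 20915 m³/day.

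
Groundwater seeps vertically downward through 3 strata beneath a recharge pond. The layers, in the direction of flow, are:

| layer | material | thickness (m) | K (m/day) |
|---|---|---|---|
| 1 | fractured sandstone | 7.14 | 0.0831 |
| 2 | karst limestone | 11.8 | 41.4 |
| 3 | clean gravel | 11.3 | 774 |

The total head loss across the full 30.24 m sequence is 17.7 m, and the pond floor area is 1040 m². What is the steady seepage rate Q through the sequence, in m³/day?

213

Flow is perpendicular to layering, so the layers act in series and the equivalent K is the thickness-weighted harmonic mean.
Total thickness L = 7.14 + 11.8 + 11.3 = 30.24 m.
Σ(b_i/K_i) = 7.14/0.0831 + 11.8/41.4 + 11.3/774 = 86.22 d.
K_eq = L / Σ(b_i/K_i) = 30.24 / 86.22 = 0.3507 m/day.
Q = K_eq · A · (Δh/L) = 0.3507 × 1040 × (17.7/30.24) = 213.5 m³/day.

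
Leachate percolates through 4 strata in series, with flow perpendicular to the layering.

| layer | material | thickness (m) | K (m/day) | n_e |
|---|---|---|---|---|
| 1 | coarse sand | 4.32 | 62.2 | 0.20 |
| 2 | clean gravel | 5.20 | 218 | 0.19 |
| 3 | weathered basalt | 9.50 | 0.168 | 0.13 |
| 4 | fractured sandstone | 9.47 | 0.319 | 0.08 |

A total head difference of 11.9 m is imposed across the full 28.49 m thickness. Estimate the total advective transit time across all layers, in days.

27.9

With flow normal to the layers, continuity requires the same specific discharge q through every layer.
Σ(b_i/K_i) = 4.32/62.2 + 5.20/218 + 9.50/0.168 + 9.47/0.319 = 86.33 d.
q = Δh / Σ(b_i/K_i) = 11.9 / 86.33 = 0.1378 m/day.
In each layer the seepage velocity is v_i = q/n_i, so the layer transit time is t_i = b_i·n_i / q:
  layer 1 (coarse sand): t_1 = 4.32 × 0.20 / 0.1378 = 6.268 d
  layer 2 (clean gravel): t_2 = 5.20 × 0.19 / 0.1378 = 7.167 d
  layer 3 (weathered basalt): t_3 = 9.50 × 0.13 / 0.1378 = 8.959 d
  layer 4 (fractured sandstone): t_4 = 9.47 × 0.08 / 0.1378 = 5.496 d
Total t = Σ t_i = 27.89 days.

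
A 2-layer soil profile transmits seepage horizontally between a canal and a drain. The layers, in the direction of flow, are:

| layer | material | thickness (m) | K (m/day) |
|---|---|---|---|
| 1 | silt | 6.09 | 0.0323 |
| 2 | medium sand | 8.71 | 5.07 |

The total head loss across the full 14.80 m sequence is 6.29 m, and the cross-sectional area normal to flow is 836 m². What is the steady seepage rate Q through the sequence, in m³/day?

27.6

Flow is perpendicular to layering, so the layers act in series and the equivalent K is the thickness-weighted harmonic mean.
Total thickness L = 6.09 + 8.71 = 14.80 m.
Σ(b_i/K_i) = 6.09/0.0323 + 8.71/5.07 = 190.3 d.
K_eq = L / Σ(b_i/K_i) = 14.80 / 190.3 = 0.07779 m/day.
Q = K_eq · A · (Δh/L) = 0.07779 × 836 × (6.29/14.80) = 27.64 m³/day.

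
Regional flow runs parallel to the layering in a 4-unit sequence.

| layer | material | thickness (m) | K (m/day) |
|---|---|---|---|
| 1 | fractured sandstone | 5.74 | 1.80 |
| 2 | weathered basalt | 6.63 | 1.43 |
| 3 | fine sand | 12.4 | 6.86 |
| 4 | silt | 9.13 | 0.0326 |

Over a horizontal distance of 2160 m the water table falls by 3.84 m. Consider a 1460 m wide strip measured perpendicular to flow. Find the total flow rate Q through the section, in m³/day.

273

Flow is parallel to layering, so each bed carries its own Darcy discharge and the transmissivities add.
Σ(K_i·b_i) = 1.80×5.74 + 1.43×6.63 + 6.86×12.4 + 0.0326×9.13 = 105.2 m²/day.
Hydraulic gradient i = Δh / L = 3.84 / 2160 = 0.001778.
Q = Σ(K_i·b_i) · W · i = 105.2 × 1460 × 0.001778 = 273.0 m³/day.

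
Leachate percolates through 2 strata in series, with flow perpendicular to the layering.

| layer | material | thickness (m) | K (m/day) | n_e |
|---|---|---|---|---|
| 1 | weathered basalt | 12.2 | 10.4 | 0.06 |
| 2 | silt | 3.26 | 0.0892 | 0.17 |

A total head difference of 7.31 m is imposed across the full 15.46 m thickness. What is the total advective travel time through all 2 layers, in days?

6.64

With flow normal to the layers, continuity requires the same specific discharge q through every layer.
Σ(b_i/K_i) = 12.2/10.4 + 3.26/0.0892 = 37.72 d.
q = Δh / Σ(b_i/K_i) = 7.31 / 37.72 = 0.1938 m/day.
In each layer the seepage velocity is v_i = q/n_i, so the layer transit time is t_i = b_i·n_i / q:
  layer 1 (weathered basalt): t_1 = 12.2 × 0.06 / 0.1938 = 3.777 d
  layer 2 (silt): t_2 = 3.26 × 0.17 / 0.1938 = 2.860 d
Total t = Σ t_i = 6.637 days.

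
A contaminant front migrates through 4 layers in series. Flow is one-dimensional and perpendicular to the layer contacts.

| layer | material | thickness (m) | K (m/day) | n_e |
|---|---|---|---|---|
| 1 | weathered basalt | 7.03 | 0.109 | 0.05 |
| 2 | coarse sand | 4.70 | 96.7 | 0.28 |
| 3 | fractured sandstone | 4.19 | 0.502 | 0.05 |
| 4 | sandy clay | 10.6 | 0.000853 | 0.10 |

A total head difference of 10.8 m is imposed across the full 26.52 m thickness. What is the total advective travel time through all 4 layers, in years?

9.31

With flow normal to the layers, continuity requires the same specific discharge q through every layer.
Σ(b_i/K_i) = 7.03/0.109 + 4.70/96.7 + 4.19/0.502 + 10.6/0.000853 = 12500 d.
q = Δh / Σ(b_i/K_i) = 10.8 / 12500 = 0.0008640 m/day.
In each layer the seepage velocity is v_i = q/n_i, so the layer transit time is t_i = b_i·n_i / q:
  layer 1 (weathered basalt): t_1 = 7.03 × 0.05 / 0.0008640 = 406.8 d
  layer 2 (coarse sand): t_2 = 4.70 × 0.28 / 0.0008640 = 1523 d
  layer 3 (fractured sandstone): t_3 = 4.19 × 0.05 / 0.0008640 = 242.5 d
  layer 4 (sandy clay): t_4 = 10.6 × 0.10 / 0.0008640 = 1227 d
Total t = Σ t_i = 3399 days = 9.307 years.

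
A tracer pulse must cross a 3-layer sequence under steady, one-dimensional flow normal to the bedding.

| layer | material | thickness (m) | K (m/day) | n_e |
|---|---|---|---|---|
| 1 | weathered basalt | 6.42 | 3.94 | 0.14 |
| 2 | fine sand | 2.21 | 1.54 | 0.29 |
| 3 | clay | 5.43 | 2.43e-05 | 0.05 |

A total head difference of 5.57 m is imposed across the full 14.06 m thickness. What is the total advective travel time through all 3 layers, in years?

With flow normal to the layers, continuity requires the same specific discharge q through every layer.
Σ(b_i/K_i) = 6.42/3.94 + 2.21/1.54 + 5.43/2.43e-05 = 2.235e+05 d.
q = Δh / Σ(b_i/K_i) = 5.57 / 2.235e+05 = 2.493e-05 m/day.
In each layer the seepage velocity is v_i = q/n_i, so the layer transit time is t_i = b_i·n_i / q:
  layer 1 (weathered basalt): t_1 = 6.42 × 0.14 / 2.493e-05 = 36058 d
  layer 2 (fine sand): t_2 = 2.21 × 0.29 / 2.493e-05 = 25712 d
  layer 3 (clay): t_3 = 5.43 × 0.05 / 2.493e-05 = 10892 d
Total t = Σ t_i = 72663 days = 198.9 years.

199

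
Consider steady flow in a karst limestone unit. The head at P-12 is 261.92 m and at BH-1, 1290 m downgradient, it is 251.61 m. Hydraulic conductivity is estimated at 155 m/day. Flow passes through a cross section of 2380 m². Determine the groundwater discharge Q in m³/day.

2950

Hydraulic gradient i = (261.92 − 251.61) / 1290 = 10.31 / 1290 = 0.007992.
Darcy's law: Q = K · A · i = 155.0 × 2380 × 0.007992 = 2948 m³/day.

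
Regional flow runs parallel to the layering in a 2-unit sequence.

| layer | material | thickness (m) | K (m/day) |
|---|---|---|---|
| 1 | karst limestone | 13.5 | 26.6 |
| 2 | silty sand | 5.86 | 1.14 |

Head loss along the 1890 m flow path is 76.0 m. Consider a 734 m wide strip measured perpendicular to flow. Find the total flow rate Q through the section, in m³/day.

10800

Flow is parallel to layering, so each bed carries its own Darcy discharge and the transmissivities add.
Σ(K_i·b_i) = 26.6×13.5 + 1.14×5.86 = 365.8 m²/day.
Hydraulic gradient i = Δh / L = 76.0 / 1890 = 0.04021.
Q = Σ(K_i·b_i) · W · i = 365.8 × 734 × 0.04021 = 10796 m³/day.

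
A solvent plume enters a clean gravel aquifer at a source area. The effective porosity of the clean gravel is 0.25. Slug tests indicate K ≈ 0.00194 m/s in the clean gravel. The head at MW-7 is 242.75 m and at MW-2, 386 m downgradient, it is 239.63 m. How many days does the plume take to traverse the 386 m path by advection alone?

71.2

Convert K: 0.00194 m/s × 86400 = 167.6 m/day.
Hydraulic gradient i = (242.75 − 239.63) / 386 = 3.12 / 386 = 0.008083.
Darcy flux q = K · i = 167.6 × 0.008083 = 1.355 m/day.
Seepage velocity v = q / n_e = 1.355 / 0.25 = 5.419 m/day.
Travel time t = L / v = 386 / 5.419 = 71.23 days.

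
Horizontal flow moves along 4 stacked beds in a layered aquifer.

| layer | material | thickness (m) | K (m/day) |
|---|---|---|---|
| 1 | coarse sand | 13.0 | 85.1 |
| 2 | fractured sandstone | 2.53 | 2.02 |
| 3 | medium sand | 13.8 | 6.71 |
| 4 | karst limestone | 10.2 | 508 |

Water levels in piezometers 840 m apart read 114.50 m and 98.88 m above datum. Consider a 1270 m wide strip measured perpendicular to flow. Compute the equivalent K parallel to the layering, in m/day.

162

Flow is parallel to layering, so each bed carries its own Darcy discharge and the transmissivities add.
Σ(K_i·b_i) = 85.1×13.0 + 2.02×2.53 + 6.71×13.8 + 508×10.2 = 6386 m²/day.
Total thickness b = 39.53 m, so K_eq = Σ(K_i·b_i)/b = 161.5 m/day.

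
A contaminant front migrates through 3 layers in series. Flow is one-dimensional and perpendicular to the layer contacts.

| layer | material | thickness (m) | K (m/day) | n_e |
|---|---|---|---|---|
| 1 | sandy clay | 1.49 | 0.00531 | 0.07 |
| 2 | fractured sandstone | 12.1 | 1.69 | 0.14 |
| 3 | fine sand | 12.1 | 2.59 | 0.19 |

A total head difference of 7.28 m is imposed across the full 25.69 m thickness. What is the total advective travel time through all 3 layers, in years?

With flow normal to the layers, continuity requires the same specific discharge q through every layer.
Σ(b_i/K_i) = 1.49/0.00531 + 12.1/1.69 + 12.1/2.59 = 292.4 d.
q = Δh / Σ(b_i/K_i) = 7.28 / 292.4 = 0.02489 m/day.
In each layer the seepage velocity is v_i = q/n_i, so the layer transit time is t_i = b_i·n_i / q:
  layer 1 (sandy clay): t_1 = 1.49 × 0.07 / 0.02489 = 4.190 d
  layer 2 (fractured sandstone): t_2 = 12.1 × 0.14 / 0.02489 = 68.05 d
  layer 3 (fine sand): t_3 = 12.1 × 0.19 / 0.02489 = 92.35 d
Total t = Σ t_i = 164.6 days = 0.4506 years.

0.451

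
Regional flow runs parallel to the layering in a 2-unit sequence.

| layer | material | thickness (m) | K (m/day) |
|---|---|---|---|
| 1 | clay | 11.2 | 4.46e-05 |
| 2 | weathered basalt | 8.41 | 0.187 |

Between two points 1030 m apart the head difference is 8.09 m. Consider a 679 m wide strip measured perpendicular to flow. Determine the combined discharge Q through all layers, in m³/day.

Flow is parallel to layering, so each bed carries its own Darcy discharge and the transmissivities add.
Σ(K_i·b_i) = 4.46e-05×11.2 + 0.187×8.41 = 1.573 m²/day.
Hydraulic gradient i = Δh / L = 8.09 / 1030 = 0.007854.
Q = Σ(K_i·b_i) · W · i = 1.573 × 679 × 0.007854 = 8.390 m³/day.

8.39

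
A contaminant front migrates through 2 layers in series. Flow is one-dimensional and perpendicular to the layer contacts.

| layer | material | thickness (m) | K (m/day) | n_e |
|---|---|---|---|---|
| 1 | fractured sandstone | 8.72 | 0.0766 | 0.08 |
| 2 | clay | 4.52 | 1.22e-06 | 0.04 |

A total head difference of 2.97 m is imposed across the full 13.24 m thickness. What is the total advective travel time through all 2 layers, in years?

3000

With flow normal to the layers, continuity requires the same specific discharge q through every layer.
Σ(b_i/K_i) = 8.72/0.0766 + 4.52/1.22e-06 = 3.705e+06 d.
q = Δh / Σ(b_i/K_i) = 2.97 / 3.705e+06 = 8.016e-07 m/day.
In each layer the seepage velocity is v_i = q/n_i, so the layer transit time is t_i = b_i·n_i / q:
  layer 1 (fractured sandstone): t_1 = 8.72 × 0.08 / 8.016e-07 = 8.702e+05 d
  layer 2 (clay): t_2 = 4.52 × 0.04 / 8.016e-07 = 2.255e+05 d
Total t = Σ t_i = 1.096e+06 days = 3000 years.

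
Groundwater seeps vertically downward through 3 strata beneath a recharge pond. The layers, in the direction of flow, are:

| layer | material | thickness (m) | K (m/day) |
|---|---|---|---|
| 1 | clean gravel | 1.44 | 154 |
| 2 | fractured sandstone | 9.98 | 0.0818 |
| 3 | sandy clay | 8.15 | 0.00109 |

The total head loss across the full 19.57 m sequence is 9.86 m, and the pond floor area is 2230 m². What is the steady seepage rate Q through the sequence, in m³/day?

2.89

Flow is perpendicular to layering, so the layers act in series and the equivalent K is the thickness-weighted harmonic mean.
Total thickness L = 1.44 + 9.98 + 8.15 = 19.57 m.
Σ(b_i/K_i) = 1.44/154 + 9.98/0.0818 + 8.15/0.00109 = 7599 d.
K_eq = L / Σ(b_i/K_i) = 19.57 / 7599 = 0.002575 m/day.
Q = K_eq · A · (Δh/L) = 0.002575 × 2230 × (9.86/19.57) = 2.893 m³/day.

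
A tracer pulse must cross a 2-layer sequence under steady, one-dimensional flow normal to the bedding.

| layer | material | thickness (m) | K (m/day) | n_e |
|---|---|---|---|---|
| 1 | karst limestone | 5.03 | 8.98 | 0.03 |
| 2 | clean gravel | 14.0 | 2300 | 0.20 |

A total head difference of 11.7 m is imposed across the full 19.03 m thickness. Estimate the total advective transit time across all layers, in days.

0.143

With flow normal to the layers, continuity requires the same specific discharge q through every layer.
Σ(b_i/K_i) = 5.03/8.98 + 14.0/2300 = 0.5662 d.
q = Δh / Σ(b_i/K_i) = 11.7 / 0.5662 = 20.66 m/day.
In each layer the seepage velocity is v_i = q/n_i, so the layer transit time is t_i = b_i·n_i / q:
  layer 1 (karst limestone): t_1 = 5.03 × 0.03 / 20.66 = 0.007303 d
  layer 2 (clean gravel): t_2 = 14.0 × 0.20 / 20.66 = 0.1355 d
Total t = Σ t_i = 0.1428 days.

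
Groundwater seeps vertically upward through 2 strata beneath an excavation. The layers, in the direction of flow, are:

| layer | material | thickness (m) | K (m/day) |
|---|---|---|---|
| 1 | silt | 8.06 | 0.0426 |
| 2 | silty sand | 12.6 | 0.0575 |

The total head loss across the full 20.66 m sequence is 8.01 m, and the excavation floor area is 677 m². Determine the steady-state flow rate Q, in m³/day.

13.3

Flow is perpendicular to layering, so the layers act in series and the equivalent K is the thickness-weighted harmonic mean.
Total thickness L = 8.06 + 12.6 = 20.66 m.
Σ(b_i/K_i) = 8.06/0.0426 + 12.6/0.0575 = 408.3 d.
K_eq = L / Σ(b_i/K_i) = 20.66 / 408.3 = 0.05060 m/day.
Q = K_eq · A · (Δh/L) = 0.05060 × 677 × (8.01/20.66) = 13.28 m³/day.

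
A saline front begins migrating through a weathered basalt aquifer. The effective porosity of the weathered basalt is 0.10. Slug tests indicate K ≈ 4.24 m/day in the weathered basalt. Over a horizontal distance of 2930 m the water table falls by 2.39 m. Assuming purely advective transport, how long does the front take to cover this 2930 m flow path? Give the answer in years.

232

Hydraulic gradient i = Δh / L = 2.39 / 2930 = 0.0008157.
Darcy flux q = K · i = 4.240 × 0.0008157 = 0.003459 m/day.
Seepage velocity v = q / n_e = 0.003459 / 0.10 = 0.03459 m/day.
Travel time t = L / v = 2930 / 0.03459 = 84717 days = 231.9 years.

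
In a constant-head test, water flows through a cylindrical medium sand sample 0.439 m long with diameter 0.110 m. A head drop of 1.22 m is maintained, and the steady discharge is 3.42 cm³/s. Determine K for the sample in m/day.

Cross-sectional area A = π·(d/2)² = π × (0.110/2)² = 0.009503 m².
Convert discharge: 3.42 cm³/s = 3.420e-06 m³/s.
Darcy's law rearranged: K = Q·L / (A·Δh) = 3.420e-06 × 0.439 / (0.009503 × 1.22) = 0.0001295 m/s = 11.19 m/day.

11.2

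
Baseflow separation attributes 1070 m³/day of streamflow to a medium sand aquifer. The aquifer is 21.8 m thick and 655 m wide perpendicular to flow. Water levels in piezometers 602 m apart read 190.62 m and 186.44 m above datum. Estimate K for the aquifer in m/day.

10.8

Cross-sectional area A = 655 × 21.8 = 14279 m².
Hydraulic gradient i = (190.62 − 186.44) / 602 = 4.18 / 602 = 0.006944.
From Q = K·A·i, K = Q / (A·i) = 1070 / (14279 × 0.006944) = 10.79 m/day.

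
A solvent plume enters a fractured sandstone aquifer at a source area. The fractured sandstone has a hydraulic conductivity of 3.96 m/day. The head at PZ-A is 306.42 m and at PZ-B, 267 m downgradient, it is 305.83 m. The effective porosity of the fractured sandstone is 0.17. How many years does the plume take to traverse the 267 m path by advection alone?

Hydraulic gradient i = (306.42 − 305.83) / 267 = 0.59 / 267 = 0.002210.
Darcy flux q = K · i = 3.960 × 0.002210 = 0.008751 m/day.
Seepage velocity v = q / n_e = 0.008751 / 0.17 = 0.05147 m/day.
Travel time t = L / v = 267 / 0.05147 = 5187 days = 14.20 years.

14.2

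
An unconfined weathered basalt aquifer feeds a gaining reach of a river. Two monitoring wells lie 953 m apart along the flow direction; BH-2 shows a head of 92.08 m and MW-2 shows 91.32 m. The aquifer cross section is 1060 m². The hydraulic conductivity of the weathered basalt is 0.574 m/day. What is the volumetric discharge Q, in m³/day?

0.485

Hydraulic gradient i = (92.08 − 91.32) / 953 = 0.76 / 953 = 0.0007975.
Darcy's law: Q = K · A · i = 0.5740 × 1060 × 0.0007975 = 0.4852 m³/day.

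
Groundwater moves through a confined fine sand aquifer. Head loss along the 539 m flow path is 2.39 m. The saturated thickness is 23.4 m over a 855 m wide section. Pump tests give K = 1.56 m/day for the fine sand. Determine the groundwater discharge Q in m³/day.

Cross-sectional area A = 855 × 23.4 = 20007 m².
Hydraulic gradient i = Δh / L = 2.39 / 539 = 0.004434.
Darcy's law: Q = K · A · i = 1.560 × 20007 × 0.004434 = 138.4 m³/day.

138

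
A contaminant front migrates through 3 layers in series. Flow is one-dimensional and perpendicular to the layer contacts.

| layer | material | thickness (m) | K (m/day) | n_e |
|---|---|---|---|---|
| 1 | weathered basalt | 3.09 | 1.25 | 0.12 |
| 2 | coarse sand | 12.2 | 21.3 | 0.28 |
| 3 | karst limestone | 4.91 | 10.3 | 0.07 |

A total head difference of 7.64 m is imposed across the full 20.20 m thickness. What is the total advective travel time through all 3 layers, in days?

With flow normal to the layers, continuity requires the same specific discharge q through every layer.
Σ(b_i/K_i) = 3.09/1.25 + 12.2/21.3 + 4.91/10.3 = 3.521 d.
q = Δh / Σ(b_i/K_i) = 7.64 / 3.521 = 2.170 m/day.
In each layer the seepage velocity is v_i = q/n_i, so the layer transit time is t_i = b_i·n_i / q:
  layer 1 (weathered basalt): t_1 = 3.09 × 0.12 / 2.170 = 0.1709 d
  layer 2 (coarse sand): t_2 = 12.2 × 0.28 / 2.170 = 1.575 d
  layer 3 (karst limestone): t_3 = 4.91 × 0.07 / 2.170 = 0.1584 d
Total t = Σ t_i = 1.904 days.

1.90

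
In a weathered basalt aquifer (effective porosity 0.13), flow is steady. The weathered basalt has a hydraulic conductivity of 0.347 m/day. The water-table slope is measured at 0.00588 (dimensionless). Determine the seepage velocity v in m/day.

Hydraulic gradient i = 0.00588.
Darcy flux q = K · i = 0.3470 × 0.005880 = 0.002040 m/day.
Seepage velocity v = q / n_e = 0.002040 / 0.13 = 0.01570 m/day.

0.0157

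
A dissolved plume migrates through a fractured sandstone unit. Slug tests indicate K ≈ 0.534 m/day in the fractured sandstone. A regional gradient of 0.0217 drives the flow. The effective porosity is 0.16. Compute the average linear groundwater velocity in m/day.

0.0724

Hydraulic gradient i = 0.0217.
Darcy flux q = K · i = 0.5340 × 0.02170 = 0.01159 m/day.
Seepage velocity v = q / n_e = 0.01159 / 0.16 = 0.07242 m/day.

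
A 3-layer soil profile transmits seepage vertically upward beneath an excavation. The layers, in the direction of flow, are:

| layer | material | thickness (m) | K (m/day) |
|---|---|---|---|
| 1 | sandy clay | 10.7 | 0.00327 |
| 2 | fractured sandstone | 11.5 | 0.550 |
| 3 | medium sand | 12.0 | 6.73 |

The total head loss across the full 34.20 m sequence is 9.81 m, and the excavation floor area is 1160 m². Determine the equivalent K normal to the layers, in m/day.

Flow is perpendicular to layering, so the layers act in series and the equivalent K is the thickness-weighted harmonic mean.
Total thickness L = 10.7 + 11.5 + 12.0 = 34.20 m.
Σ(b_i/K_i) = 10.7/0.00327 + 11.5/0.550 + 12.0/6.73 = 3295 d.
K_eq = L / Σ(b_i/K_i) = 34.20 / 3295 = 0.01038 m/day.

0.0104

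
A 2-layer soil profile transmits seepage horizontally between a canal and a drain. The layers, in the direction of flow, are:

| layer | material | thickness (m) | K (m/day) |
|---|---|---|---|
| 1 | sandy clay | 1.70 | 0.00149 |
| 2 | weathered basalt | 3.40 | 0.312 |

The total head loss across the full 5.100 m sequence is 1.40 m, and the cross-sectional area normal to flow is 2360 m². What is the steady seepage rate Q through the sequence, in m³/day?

Flow is perpendicular to layering, so the layers act in series and the equivalent K is the thickness-weighted harmonic mean.
Total thickness L = 1.70 + 3.40 = 5.100 m.
Σ(b_i/K_i) = 1.70/0.00149 + 3.40/0.312 = 1152 d.
K_eq = L / Σ(b_i/K_i) = 5.100 / 1152 = 0.004428 m/day.
Q = K_eq · A · (Δh/L) = 0.004428 × 2360 × (1.40/5.100) = 2.868 m³/day.

2.87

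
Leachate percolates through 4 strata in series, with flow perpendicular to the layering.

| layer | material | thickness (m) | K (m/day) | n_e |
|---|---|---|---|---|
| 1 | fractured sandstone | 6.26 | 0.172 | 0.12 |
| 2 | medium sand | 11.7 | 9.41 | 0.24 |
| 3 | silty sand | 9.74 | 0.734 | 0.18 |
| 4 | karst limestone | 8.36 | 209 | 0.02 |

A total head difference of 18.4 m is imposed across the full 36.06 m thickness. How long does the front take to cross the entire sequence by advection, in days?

15.2

With flow normal to the layers, continuity requires the same specific discharge q through every layer.
Σ(b_i/K_i) = 6.26/0.172 + 11.7/9.41 + 9.74/0.734 + 8.36/209 = 50.95 d.
q = Δh / Σ(b_i/K_i) = 18.4 / 50.95 = 0.3611 m/day.
In each layer the seepage velocity is v_i = q/n_i, so the layer transit time is t_i = b_i·n_i / q:
  layer 1 (fractured sandstone): t_1 = 6.26 × 0.12 / 0.3611 = 2.080 d
  layer 2 (medium sand): t_2 = 11.7 × 0.24 / 0.3611 = 7.775 d
  layer 3 (silty sand): t_3 = 9.74 × 0.18 / 0.3611 = 4.855 d
  layer 4 (karst limestone): t_4 = 8.36 × 0.02 / 0.3611 = 0.4630 d
Total t = Σ t_i = 15.17 days.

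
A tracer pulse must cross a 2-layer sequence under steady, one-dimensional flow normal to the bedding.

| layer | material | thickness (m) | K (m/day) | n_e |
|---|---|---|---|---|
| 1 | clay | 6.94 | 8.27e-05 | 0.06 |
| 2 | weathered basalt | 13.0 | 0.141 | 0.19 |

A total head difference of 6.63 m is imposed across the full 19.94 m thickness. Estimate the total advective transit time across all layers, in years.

With flow normal to the layers, continuity requires the same specific discharge q through every layer.
Σ(b_i/K_i) = 6.94/8.27e-05 + 13.0/0.141 = 84010 d.
q = Δh / Σ(b_i/K_i) = 6.63 / 84010 = 7.892e-05 m/day.
In each layer the seepage velocity is v_i = q/n_i, so the layer transit time is t_i = b_i·n_i / q:
  layer 1 (clay): t_1 = 6.94 × 0.06 / 7.892e-05 = 5276 d
  layer 2 (weathered basalt): t_2 = 13.0 × 0.19 / 7.892e-05 = 31298 d
Total t = Σ t_i = 36574 days = 100.1 years.

100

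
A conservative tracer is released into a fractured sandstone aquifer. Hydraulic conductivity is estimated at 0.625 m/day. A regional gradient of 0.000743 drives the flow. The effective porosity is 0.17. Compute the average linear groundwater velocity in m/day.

Hydraulic gradient i = 0.000743.
Darcy flux q = K · i = 0.6250 × 0.0007430 = 0.0004644 m/day.
Seepage velocity v = q / n_e = 0.0004644 / 0.17 = 0.002732 m/day.

0.00273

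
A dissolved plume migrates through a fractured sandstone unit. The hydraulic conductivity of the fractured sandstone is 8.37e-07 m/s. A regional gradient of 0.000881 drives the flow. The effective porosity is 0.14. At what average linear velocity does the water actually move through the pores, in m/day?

Convert K: 8.37e-07 m/s × 86400 = 0.07232 m/day.
Hydraulic gradient i = 0.000881.
Darcy flux q = K · i = 0.07232 × 0.0008810 = 6.371e-05 m/day.
Seepage velocity v = q / n_e = 6.371e-05 / 0.14 = 0.0004551 m/day.

0.000455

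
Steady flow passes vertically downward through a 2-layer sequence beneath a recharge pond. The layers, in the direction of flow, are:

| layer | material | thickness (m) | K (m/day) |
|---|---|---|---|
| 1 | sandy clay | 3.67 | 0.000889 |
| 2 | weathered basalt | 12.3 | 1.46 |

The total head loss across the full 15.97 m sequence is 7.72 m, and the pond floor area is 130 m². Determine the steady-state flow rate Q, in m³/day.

0.243

Flow is perpendicular to layering, so the layers act in series and the equivalent K is the thickness-weighted harmonic mean.
Total thickness L = 3.67 + 12.3 = 15.97 m.
Σ(b_i/K_i) = 3.67/0.000889 + 12.3/1.46 = 4137 d.
K_eq = L / Σ(b_i/K_i) = 15.97 / 4137 = 0.003861 m/day.
Q = K_eq · A · (Δh/L) = 0.003861 × 130 × (7.72/15.97) = 0.2426 m³/day.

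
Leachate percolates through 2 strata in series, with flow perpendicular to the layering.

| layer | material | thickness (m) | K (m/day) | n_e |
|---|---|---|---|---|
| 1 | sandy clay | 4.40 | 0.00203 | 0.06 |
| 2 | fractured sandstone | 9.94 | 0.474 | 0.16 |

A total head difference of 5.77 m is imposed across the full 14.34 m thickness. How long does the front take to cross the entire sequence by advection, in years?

With flow normal to the layers, continuity requires the same specific discharge q through every layer.
Σ(b_i/K_i) = 4.40/0.00203 + 9.94/0.474 = 2188 d.
q = Δh / Σ(b_i/K_i) = 5.77 / 2188 = 0.002637 m/day.
In each layer the seepage velocity is v_i = q/n_i, so the layer transit time is t_i = b_i·n_i / q:
  layer 1 (sandy clay): t_1 = 4.40 × 0.06 / 0.002637 = 100.1 d
  layer 2 (fractured sandstone): t_2 = 9.94 × 0.16 / 0.002637 = 603.2 d
Total t = Σ t_i = 703.3 days = 1.926 years.

1.93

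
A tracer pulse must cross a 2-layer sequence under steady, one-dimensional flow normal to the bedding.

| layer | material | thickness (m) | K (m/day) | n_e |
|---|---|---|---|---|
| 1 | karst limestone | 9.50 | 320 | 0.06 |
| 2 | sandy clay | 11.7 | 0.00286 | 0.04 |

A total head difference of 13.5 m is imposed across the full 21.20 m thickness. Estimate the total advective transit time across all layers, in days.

315

With flow normal to the layers, continuity requires the same specific discharge q through every layer.
Σ(b_i/K_i) = 9.50/320 + 11.7/0.00286 = 4091 d.
q = Δh / Σ(b_i/K_i) = 13.5 / 4091 = 0.003300 m/day.
In each layer the seepage velocity is v_i = q/n_i, so the layer transit time is t_i = b_i·n_i / q:
  layer 1 (karst limestone): t_1 = 9.50 × 0.06 / 0.003300 = 172.7 d
  layer 2 (sandy clay): t_2 = 11.7 × 0.04 / 0.003300 = 141.8 d
Total t = Σ t_i = 314.5 days.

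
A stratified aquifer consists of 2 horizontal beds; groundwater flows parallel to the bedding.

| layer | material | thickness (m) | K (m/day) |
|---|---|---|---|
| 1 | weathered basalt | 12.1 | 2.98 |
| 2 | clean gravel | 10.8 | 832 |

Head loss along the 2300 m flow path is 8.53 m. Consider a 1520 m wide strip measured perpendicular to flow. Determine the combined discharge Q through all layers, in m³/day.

Flow is parallel to layering, so each bed carries its own Darcy discharge and the transmissivities add.
Σ(K_i·b_i) = 2.98×12.1 + 832×10.8 = 9022 m²/day.
Hydraulic gradient i = Δh / L = 8.53 / 2300 = 0.003709.
Q = Σ(K_i·b_i) · W · i = 9022 × 1520 × 0.003709 = 50857 m³/day.

50900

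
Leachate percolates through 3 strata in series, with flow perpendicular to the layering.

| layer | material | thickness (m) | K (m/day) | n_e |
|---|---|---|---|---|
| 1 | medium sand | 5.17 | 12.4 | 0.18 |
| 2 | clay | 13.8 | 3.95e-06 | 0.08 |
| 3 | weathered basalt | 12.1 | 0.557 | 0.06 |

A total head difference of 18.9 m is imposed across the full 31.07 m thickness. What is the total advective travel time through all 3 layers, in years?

With flow normal to the layers, continuity requires the same specific discharge q through every layer.
Σ(b_i/K_i) = 5.17/12.4 + 13.8/3.95e-06 + 12.1/0.557 = 3.494e+06 d.
q = Δh / Σ(b_i/K_i) = 18.9 / 3.494e+06 = 5.410e-06 m/day.
In each layer the seepage velocity is v_i = q/n_i, so the layer transit time is t_i = b_i·n_i / q:
  layer 1 (medium sand): t_1 = 5.17 × 0.18 / 5.410e-06 = 1.720e+05 d
  layer 2 (clay): t_2 = 13.8 × 0.08 / 5.410e-06 = 2.041e+05 d
  layer 3 (weathered basalt): t_3 = 12.1 × 0.06 / 5.410e-06 = 1.342e+05 d
Total t = Σ t_i = 5.103e+05 days = 1397 years.

1400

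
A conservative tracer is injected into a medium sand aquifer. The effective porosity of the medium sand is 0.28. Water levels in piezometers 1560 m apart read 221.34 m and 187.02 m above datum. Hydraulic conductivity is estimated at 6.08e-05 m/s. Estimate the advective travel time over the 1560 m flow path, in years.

Convert K: 6.08e-05 m/s × 86400 = 5.253 m/day.
Hydraulic gradient i = (221.34 − 187.02) / 1560 = 34.32 / 1560 = 0.02200.
Darcy flux q = K · i = 5.253 × 0.02200 = 0.1156 m/day.
Seepage velocity v = q / n_e = 0.1156 / 0.28 = 0.4127 m/day.
Travel time t = L / v = 1560 / 0.4127 = 3780 days = 10.35 years.

10.3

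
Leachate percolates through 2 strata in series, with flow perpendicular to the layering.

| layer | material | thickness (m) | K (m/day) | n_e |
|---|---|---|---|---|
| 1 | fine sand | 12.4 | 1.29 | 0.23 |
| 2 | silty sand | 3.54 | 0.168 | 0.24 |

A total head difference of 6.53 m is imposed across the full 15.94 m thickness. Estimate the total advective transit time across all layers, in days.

With flow normal to the layers, continuity requires the same specific discharge q through every layer.
Σ(b_i/K_i) = 12.4/1.29 + 3.54/0.168 = 30.68 d.
q = Δh / Σ(b_i/K_i) = 6.53 / 30.68 = 0.2128 m/day.
In each layer the seepage velocity is v_i = q/n_i, so the layer transit time is t_i = b_i·n_i / q:
  layer 1 (fine sand): t_1 = 12.4 × 0.23 / 0.2128 = 13.40 d
  layer 2 (silty sand): t_2 = 3.54 × 0.24 / 0.2128 = 3.992 d
Total t = Σ t_i = 17.39 days.

17.4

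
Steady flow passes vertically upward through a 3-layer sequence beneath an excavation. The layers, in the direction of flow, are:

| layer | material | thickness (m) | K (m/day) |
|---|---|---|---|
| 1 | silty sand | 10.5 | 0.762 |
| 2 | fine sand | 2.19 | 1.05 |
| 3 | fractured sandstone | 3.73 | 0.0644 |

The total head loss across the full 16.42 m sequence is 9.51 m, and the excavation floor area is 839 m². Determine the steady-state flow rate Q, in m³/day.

Flow is perpendicular to layering, so the layers act in series and the equivalent K is the thickness-weighted harmonic mean.
Total thickness L = 10.5 + 2.19 + 3.73 = 16.42 m.
Σ(b_i/K_i) = 10.5/0.762 + 2.19/1.05 + 3.73/0.0644 = 73.78 d.
K_eq = L / Σ(b_i/K_i) = 16.42 / 73.78 = 0.2225 m/day.
Q = K_eq · A · (Δh/L) = 0.2225 × 839 × (9.51/16.42) = 108.1 m³/day.

108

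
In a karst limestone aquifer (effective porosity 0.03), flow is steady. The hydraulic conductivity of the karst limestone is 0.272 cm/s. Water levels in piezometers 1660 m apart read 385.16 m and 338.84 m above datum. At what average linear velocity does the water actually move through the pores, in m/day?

Convert K: 0.272 cm/s × 864 = 235.0 m/day.
Hydraulic gradient i = (385.16 − 338.84) / 1660 = 46.32 / 1660 = 0.02790.
Darcy flux q = K · i = 235.0 × 0.02790 = 6.558 m/day.
Seepage velocity v = q / n_e = 6.558 / 0.03 = 218.6 m/day.

219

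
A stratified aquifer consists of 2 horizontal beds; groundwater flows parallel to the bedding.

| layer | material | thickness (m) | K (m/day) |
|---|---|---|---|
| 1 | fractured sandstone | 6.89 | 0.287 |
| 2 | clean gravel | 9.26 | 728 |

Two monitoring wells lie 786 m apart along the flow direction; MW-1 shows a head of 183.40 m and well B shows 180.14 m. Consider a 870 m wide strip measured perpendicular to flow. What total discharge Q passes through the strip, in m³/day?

24300

Flow is parallel to layering, so each bed carries its own Darcy discharge and the transmissivities add.
Σ(K_i·b_i) = 0.287×6.89 + 728×9.26 = 6743 m²/day.
Hydraulic gradient i = (183.40 − 180.14) / 786 = 3.26 / 786 = 0.004148.
Q = Σ(K_i·b_i) · W · i = 6743 × 870 × 0.004148 = 24332 m³/day.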